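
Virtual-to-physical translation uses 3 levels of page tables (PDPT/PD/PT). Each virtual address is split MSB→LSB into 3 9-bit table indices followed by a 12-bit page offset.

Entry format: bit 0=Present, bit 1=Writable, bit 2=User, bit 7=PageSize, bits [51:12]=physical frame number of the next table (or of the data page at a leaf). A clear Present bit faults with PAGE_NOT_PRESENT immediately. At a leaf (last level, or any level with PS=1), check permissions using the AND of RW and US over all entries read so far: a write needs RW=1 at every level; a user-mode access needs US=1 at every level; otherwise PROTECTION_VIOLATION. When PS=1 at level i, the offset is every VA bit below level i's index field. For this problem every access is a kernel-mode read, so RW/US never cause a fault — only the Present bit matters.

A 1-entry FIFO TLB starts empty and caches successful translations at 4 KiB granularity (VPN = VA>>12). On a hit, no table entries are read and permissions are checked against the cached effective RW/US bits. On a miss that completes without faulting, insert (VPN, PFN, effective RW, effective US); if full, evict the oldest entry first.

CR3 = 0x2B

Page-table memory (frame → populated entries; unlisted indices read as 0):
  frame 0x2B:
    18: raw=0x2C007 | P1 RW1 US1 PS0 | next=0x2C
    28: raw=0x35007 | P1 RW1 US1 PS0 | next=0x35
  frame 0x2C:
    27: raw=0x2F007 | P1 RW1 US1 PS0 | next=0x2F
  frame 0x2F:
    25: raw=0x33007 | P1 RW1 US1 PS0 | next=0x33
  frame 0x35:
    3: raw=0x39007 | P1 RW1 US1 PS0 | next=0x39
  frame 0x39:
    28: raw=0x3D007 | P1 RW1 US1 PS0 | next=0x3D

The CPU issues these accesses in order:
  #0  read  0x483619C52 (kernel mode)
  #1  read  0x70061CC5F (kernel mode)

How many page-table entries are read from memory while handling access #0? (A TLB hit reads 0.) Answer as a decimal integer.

Trace:
#0 VA=0x483619C52 (r,kernel):
  L0: frame=0x2B idx=18 entry=0x2C007 [P=1 RW=1 US=1 PS=0]
  L1: frame=0x2C idx=27 entry=0x2F007 [P=1 RW=1 US=1 PS=0]
  L2: frame=0x2F idx=25 entry=0x33007 [P=1 RW=1 US=1 PS=0]
  ⇒ phys 0x33C52  [3 reads]
#1 VA=0x70061CC5F (r,kernel):
  L0: frame=0x2B idx=28 entry=0x35007 [P=1 RW=1 US=1 PS=0]
  L1: frame=0x35 idx=3 entry=0x39007 [P=1 RW=1 US=1 PS=0]
  L2: frame=0x39 idx=28 entry=0x3D007 [P=1 RW=1 US=1 PS=0]
  ⇒ phys 0x3DC5F  [3 reads]

Entries read for #0: 3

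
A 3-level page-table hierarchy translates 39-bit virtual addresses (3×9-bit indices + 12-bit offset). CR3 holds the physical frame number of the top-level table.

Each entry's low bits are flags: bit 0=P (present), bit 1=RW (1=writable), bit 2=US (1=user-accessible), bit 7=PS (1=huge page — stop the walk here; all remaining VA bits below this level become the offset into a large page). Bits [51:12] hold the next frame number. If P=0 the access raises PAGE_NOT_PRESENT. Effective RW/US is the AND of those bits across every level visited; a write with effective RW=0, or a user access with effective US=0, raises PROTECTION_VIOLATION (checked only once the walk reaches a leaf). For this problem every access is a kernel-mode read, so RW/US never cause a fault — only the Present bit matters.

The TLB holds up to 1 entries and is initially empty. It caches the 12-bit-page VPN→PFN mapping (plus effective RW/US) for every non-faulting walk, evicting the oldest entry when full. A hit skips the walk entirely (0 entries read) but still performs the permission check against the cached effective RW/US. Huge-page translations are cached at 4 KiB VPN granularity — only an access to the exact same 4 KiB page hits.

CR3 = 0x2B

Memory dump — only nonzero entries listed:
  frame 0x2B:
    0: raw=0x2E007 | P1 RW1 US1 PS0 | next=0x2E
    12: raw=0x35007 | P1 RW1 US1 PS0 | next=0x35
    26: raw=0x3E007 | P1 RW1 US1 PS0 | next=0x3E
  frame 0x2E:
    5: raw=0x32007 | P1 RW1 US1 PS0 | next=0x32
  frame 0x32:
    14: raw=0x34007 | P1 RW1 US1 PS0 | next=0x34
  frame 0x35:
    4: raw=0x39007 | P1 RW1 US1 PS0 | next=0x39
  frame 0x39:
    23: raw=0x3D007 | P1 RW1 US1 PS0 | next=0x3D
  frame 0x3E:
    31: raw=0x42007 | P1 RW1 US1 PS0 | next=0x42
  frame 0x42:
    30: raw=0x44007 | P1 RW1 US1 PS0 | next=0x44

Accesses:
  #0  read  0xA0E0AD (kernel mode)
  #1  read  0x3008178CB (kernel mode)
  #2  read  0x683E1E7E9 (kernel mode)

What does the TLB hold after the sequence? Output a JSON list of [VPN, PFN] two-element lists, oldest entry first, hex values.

Trace:
#0 VA=0xA0E0AD (r,kernel):
  lvl0: tbl 0x2B, slot 0 ⇒ 0x2E007 (P1/RW1/US1/PS0)
  lvl1: tbl 0x2E, slot 5 ⇒ 0x32007 (P1/RW1/US1/PS0)
  lvl2: tbl 0x32, slot 14 ⇒ 0x34007 (P1/RW1/US1/PS0)
  ⇒ phys 0x340AD  [3 reads]
#1 VA=0x3008178CB (r,kernel):
  lvl0: tbl 0x2B, slot 12 ⇒ 0x35007 (P1/RW1/US1/PS0)
  lvl1: tbl 0x35, slot 4 ⇒ 0x39007 (P1/RW1/US1/PS0)
  lvl2: tbl 0x39, slot 23 ⇒ 0x3D007 (P1/RW1/US1/PS0)
  ⇒ phys 0x3D8CB  [3 reads]
#2 VA=0x683E1E7E9 (r,kernel):
  lvl0: tbl 0x2B, slot 26 ⇒ 0x3E007 (P1/RW1/US1/PS0)
  lvl1: tbl 0x3E, slot 31 ⇒ 0x42007 (P1/RW1/US1/PS0)
  lvl2: tbl 0x42, slot 30 ⇒ 0x44007 (P1/RW1/US1/PS0)
  ⇒ phys 0x447E9  [3 reads]

TLB: [["0x683E1E", "0x44"]]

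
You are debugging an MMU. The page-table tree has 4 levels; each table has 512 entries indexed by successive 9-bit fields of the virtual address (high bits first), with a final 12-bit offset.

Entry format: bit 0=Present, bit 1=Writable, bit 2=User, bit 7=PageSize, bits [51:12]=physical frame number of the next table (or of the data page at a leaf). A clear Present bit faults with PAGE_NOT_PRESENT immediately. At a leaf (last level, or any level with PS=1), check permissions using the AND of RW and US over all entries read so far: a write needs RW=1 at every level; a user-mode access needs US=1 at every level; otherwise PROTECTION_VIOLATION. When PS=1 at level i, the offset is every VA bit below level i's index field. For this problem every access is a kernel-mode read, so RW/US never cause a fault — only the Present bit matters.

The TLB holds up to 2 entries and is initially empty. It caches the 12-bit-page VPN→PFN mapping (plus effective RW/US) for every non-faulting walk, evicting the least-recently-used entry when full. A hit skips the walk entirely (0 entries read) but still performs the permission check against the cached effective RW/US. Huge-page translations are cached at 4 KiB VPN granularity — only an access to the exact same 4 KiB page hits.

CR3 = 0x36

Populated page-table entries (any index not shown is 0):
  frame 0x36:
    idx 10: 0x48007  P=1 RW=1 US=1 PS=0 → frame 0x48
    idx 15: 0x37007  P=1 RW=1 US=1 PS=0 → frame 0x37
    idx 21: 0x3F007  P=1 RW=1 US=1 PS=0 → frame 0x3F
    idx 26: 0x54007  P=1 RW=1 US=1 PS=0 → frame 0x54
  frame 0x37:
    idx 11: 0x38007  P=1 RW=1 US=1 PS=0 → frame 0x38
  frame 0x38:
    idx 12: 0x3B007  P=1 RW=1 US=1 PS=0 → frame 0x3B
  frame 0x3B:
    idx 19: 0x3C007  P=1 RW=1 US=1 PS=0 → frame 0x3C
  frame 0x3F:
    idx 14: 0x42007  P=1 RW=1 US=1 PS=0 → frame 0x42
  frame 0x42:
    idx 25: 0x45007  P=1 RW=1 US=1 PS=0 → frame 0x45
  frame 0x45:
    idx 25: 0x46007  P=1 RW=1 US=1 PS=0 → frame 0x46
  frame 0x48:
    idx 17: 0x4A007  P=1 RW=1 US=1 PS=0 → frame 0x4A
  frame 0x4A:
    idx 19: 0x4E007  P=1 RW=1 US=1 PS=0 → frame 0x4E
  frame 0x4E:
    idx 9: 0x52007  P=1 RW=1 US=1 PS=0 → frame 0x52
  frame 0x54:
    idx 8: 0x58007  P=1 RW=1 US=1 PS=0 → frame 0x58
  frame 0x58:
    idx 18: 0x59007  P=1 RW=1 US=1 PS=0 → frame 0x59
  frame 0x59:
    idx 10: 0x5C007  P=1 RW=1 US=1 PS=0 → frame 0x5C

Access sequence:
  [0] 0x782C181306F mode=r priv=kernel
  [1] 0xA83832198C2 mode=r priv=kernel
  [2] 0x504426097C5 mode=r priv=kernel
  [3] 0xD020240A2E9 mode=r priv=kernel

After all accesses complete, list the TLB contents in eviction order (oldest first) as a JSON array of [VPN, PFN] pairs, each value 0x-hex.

Per-access translation:
#0 VA=0x782C181306F (r,kernel):
  lvl0: tbl 0x36, slot 15 ⇒ 0x37007 (P1/RW1/US1/PS0)
  lvl1: tbl 0x37, slot 11 ⇒ 0x38007 (P1/RW1/US1/PS0)
  lvl2: tbl 0x38, slot 12 ⇒ 0x3B007 (P1/RW1/US1/PS0)
  lvl3: tbl 0x3B, slot 19 ⇒ 0x3C007 (P1/RW1/US1/PS0)
  ⇒ phys 0x3C06F  [4 reads]
#1 VA=0xA83832198C2 (r,kernel):
  lvl0: tbl 0x36, slot 21 ⇒ 0x3F007 (P1/RW1/US1/PS0)
  lvl1: tbl 0x3F, slot 14 ⇒ 0x42007 (P1/RW1/US1/PS0)
  lvl2: tbl 0x42, slot 25 ⇒ 0x45007 (P1/RW1/US1/PS0)
  lvl3: tbl 0x45, slot 25 ⇒ 0x46007 (P1/RW1/US1/PS0)
  ⇒ phys 0x468C2  [4 reads]
#2 VA=0x504426097C5 (r,kernel):
  lvl0: tbl 0x36, slot 10 ⇒ 0x48007 (P1/RW1/US1/PS0)
  lvl1: tbl 0x48, slot 17 ⇒ 0x4A007 (P1/RW1/US1/PS0)
  lvl2: tbl 0x4A, slot 19 ⇒ 0x4E007 (P1/RW1/US1/PS0)
  lvl3: tbl 0x4E, slot 9 ⇒ 0x52007 (P1/RW1/US1/PS0)
  ⇒ phys 0x527C5  [4 reads]
#3 VA=0xD020240A2E9 (r,kernel):
  lvl0: tbl 0x36, slot 26 ⇒ 0x54007 (P1/RW1/US1/PS0)
  lvl1: tbl 0x54, slot 8 ⇒ 0x58007 (P1/RW1/US1/PS0)
  lvl2: tbl 0x58, slot 18 ⇒ 0x59007 (P1/RW1/US1/PS0)
  lvl3: tbl 0x59, slot 10 ⇒ 0x5C007 (P1/RW1/US1/PS0)
  ⇒ phys 0x5C2E9  [4 reads]

TLB: [["0x50442609", "0x52"], ["0xD020240A", "0x5C"]]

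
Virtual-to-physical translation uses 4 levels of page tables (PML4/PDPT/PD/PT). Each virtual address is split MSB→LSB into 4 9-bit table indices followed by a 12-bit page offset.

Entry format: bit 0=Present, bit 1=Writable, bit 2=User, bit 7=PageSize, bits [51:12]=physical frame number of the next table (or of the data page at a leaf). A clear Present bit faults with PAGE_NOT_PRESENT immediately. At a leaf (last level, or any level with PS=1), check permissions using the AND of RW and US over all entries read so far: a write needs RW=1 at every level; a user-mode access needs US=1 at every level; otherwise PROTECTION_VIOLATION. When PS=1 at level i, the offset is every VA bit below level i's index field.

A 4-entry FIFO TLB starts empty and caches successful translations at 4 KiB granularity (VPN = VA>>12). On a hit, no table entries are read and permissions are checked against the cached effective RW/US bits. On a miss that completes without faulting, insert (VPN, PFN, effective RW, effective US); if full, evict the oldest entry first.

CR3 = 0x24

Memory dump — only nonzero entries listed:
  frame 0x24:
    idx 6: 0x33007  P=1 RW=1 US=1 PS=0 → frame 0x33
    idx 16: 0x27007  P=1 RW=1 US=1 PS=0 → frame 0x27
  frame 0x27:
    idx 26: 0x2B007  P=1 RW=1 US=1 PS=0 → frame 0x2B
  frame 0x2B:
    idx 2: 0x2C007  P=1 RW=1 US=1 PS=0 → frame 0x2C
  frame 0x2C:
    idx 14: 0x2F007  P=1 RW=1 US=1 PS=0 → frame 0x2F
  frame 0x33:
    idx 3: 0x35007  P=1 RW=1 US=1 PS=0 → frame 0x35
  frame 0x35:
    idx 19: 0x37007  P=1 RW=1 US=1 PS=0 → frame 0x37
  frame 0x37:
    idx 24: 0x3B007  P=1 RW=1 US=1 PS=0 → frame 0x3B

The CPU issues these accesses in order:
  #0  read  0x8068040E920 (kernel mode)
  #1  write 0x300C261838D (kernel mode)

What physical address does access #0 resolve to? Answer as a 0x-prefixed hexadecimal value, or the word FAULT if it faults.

Per-access translation:
#0 VA=0x8068040E920 (r,kernel):
  [0] read 0x24 idx=16: raw=0x27007 flags P=1 W=1 U=1 S=0
  [1] read 0x27 idx=26: raw=0x2B007 flags P=1 W=1 U=1 S=0
  [2] read 0x2B idx=2: raw=0x2C007 flags P=1 W=1 U=1 S=0
  [3] read 0x2C idx=14: raw=0x2F007 flags P=1 W=1 U=1 S=0
  ✓ 0x2F920  — 4 lookups
#1 VA=0x300C261838D (w,kernel):
  [0] read 0x24 idx=6: raw=0x33007 flags P=1 W=1 U=1 S=0
  [1] read 0x33 idx=3: raw=0x35007 flags P=1 W=1 U=1 S=0
  [2] read 0x35 idx=19: raw=0x37007 flags P=1 W=1 U=1 S=0
  [3] read 0x37 idx=24: raw=0x3B007 flags P=1 W=1 U=1 S=0
  ✓ 0x3B38D  — 4 lookups

Access #0 PA: 0x2F920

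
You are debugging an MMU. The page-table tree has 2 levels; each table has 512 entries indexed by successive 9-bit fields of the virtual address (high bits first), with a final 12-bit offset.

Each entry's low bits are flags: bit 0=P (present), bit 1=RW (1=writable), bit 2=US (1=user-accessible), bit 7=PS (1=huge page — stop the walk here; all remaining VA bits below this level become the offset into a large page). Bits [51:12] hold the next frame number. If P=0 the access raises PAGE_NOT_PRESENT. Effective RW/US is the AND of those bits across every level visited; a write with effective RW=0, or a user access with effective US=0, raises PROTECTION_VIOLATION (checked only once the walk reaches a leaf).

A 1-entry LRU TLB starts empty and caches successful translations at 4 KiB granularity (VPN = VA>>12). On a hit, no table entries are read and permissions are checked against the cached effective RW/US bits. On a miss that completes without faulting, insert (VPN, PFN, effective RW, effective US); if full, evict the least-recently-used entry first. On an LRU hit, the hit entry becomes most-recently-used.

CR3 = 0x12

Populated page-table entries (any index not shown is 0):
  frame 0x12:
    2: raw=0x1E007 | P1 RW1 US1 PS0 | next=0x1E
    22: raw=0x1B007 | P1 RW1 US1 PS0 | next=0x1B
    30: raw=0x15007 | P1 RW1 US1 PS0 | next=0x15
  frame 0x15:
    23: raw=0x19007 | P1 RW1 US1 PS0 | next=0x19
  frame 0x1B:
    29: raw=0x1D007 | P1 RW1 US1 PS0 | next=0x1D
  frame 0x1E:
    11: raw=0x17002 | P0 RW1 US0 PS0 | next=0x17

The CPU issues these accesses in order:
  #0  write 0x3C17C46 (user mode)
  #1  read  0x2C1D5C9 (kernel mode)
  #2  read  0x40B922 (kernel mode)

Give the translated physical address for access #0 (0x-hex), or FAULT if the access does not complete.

Walk each access:
#0 VA=0x3C17C46 (w,user):
  [0] read 0x12 idx=30: raw=0x15007 flags P=1 W=1 U=1 S=0
  [1] read 0x15 idx=23: raw=0x19007 flags P=1 W=1 U=1 S=0
  → PA=0x19C46  (2 entries read)
#1 VA=0x2C1D5C9 (r,kernel):
  [0] read 0x12 idx=22: raw=0x1B007 flags P=1 W=1 U=1 S=0
  [1] read 0x1B idx=29: raw=0x1D007 flags P=1 W=1 U=1 S=0
  → PA=0x1D5C9  (2 entries read)
#2 VA=0x40B922 (r,kernel):
  [0] read 0x12 idx=2: raw=0x1E007 flags P=1 W=1 U=1 S=0
  [1] read 0x1E idx=11: raw=0x17002 flags P=0 W=1 U=0 S=0
  → PAGE_NOT_PRESENT  (2 entries read)

Access #0 PA: 0x19C46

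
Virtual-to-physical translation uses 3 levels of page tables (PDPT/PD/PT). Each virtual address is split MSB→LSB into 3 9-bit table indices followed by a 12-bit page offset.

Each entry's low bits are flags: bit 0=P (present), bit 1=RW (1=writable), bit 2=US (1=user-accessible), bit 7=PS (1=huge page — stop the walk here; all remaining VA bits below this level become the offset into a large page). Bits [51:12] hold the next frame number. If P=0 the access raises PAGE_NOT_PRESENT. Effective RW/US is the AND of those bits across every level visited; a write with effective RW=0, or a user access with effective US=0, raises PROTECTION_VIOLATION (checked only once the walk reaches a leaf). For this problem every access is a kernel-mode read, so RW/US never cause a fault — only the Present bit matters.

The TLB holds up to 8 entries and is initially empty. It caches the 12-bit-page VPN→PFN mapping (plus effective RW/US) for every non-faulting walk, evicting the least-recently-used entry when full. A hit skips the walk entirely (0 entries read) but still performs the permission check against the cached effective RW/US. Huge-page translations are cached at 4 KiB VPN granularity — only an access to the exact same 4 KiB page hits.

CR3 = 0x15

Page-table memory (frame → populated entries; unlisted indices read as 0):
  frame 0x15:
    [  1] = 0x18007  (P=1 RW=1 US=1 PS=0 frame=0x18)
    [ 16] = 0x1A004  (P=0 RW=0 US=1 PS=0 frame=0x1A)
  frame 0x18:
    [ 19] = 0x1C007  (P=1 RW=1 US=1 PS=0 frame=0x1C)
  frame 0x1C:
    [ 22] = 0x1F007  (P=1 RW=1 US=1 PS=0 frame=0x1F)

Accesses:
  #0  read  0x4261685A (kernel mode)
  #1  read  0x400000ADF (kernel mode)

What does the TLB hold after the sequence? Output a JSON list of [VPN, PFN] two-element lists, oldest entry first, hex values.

Walk each access:
#0 VA=0x4261685A (r,kernel):
  L0: frame=0x15 idx=1 entry=0x18007 [P=1 RW=1 US=1 PS=0]
  L1: frame=0x18 idx=19 entry=0x1C007 [P=1 RW=1 US=1 PS=0]
  L2: frame=0x1C idx=22 entry=0x1F007 [P=1 RW=1 US=1 PS=0]
  → PA=0x1F85A  (3 entries read)
#1 VA=0x400000ADF (r,kernel):
  L0: frame=0x15 idx=16 entry=0x1A004 [P=0 RW=0 US=1 PS=0]
  ✗ PAGE_NOT_PRESENT  [1 reads]

TLB: [["0x42616", "0x1F"]]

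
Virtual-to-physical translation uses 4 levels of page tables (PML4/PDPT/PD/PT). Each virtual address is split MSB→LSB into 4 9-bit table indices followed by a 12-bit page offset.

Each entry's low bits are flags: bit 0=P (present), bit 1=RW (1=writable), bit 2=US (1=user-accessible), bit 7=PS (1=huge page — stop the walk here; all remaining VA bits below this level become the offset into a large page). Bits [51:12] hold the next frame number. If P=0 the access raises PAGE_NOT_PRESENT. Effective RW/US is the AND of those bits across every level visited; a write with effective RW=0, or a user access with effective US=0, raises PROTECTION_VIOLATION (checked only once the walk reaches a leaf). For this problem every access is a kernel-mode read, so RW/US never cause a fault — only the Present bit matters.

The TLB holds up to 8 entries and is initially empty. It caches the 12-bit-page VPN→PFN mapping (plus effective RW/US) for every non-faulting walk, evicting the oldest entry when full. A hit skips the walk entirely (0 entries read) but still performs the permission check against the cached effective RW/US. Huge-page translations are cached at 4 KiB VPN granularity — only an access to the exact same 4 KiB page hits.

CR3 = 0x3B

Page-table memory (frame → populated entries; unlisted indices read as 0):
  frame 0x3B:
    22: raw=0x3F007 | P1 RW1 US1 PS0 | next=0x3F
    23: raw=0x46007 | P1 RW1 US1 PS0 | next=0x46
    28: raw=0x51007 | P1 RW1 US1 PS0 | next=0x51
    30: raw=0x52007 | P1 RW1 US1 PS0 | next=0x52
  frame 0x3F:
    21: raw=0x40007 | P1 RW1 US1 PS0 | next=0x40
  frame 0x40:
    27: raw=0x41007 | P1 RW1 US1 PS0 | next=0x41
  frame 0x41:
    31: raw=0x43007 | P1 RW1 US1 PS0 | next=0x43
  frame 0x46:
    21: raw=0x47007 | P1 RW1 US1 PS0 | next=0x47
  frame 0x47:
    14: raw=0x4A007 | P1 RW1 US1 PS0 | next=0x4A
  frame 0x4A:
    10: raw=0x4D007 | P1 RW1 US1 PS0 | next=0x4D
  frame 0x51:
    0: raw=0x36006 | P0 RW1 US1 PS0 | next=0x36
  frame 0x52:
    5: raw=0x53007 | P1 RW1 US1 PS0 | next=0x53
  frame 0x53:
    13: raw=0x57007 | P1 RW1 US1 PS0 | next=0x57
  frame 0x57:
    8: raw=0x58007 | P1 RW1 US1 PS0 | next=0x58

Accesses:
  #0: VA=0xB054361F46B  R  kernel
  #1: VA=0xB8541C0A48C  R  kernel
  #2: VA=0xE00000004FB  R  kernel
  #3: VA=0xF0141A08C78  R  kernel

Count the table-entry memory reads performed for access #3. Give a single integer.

Trace:
#0 VA=0xB054361F46B (r,kernel):
  L0: frame=0x3B idx=22 entry=0x3F007 [P=1 RW=1 US=1 PS=0]
  L1: frame=0x3F idx=21 entry=0x40007 [P=1 RW=1 US=1 PS=0]
  L2: frame=0x40 idx=27 entry=0x41007 [P=1 RW=1 US=1 PS=0]
  L3: frame=0x41 idx=31 entry=0x43007 [P=1 RW=1 US=1 PS=0]
  → PA=0x4346B  (4 entries read)
#1 VA=0xB8541C0A48C (r,kernel):
  L0: frame=0x3B idx=23 entry=0x46007 [P=1 RW=1 US=1 PS=0]
  L1: frame=0x46 idx=21 entry=0x47007 [P=1 RW=1 US=1 PS=0]
  L2: frame=0x47 idx=14 entry=0x4A007 [P=1 RW=1 US=1 PS=0]
  L3: frame=0x4A idx=10 entry=0x4D007 [P=1 RW=1 US=1 PS=0]
  → PA=0x4D48C  (4 entries read)
#2 VA=0xE00000004FB (r,kernel):
  L0: frame=0x3B idx=28 entry=0x51007 [P=1 RW=1 US=1 PS=0]
  L1: frame=0x51 idx=0 entry=0x36006 [P=0 RW=1 US=1 PS=0]
  ⇒ fault: PAGE_NOT_PRESENT  — 2 lookups
#3 VA=0xF0141A08C78 (r,kernel):
  L0: frame=0x3B idx=30 entry=0x52007 [P=1 RW=1 US=1 PS=0]
  L1: frame=0x52 idx=5 entry=0x53007 [P=1 RW=1 US=1 PS=0]
  L2: frame=0x53 idx=13 entry=0x57007 [P=1 RW=1 US=1 PS=0]
  L3: frame=0x57 idx=8 entry=0x58007 [P=1 RW=1 US=1 PS=0]
  → PA=0x58C78  (4 entries read)

Entries read for #3: 4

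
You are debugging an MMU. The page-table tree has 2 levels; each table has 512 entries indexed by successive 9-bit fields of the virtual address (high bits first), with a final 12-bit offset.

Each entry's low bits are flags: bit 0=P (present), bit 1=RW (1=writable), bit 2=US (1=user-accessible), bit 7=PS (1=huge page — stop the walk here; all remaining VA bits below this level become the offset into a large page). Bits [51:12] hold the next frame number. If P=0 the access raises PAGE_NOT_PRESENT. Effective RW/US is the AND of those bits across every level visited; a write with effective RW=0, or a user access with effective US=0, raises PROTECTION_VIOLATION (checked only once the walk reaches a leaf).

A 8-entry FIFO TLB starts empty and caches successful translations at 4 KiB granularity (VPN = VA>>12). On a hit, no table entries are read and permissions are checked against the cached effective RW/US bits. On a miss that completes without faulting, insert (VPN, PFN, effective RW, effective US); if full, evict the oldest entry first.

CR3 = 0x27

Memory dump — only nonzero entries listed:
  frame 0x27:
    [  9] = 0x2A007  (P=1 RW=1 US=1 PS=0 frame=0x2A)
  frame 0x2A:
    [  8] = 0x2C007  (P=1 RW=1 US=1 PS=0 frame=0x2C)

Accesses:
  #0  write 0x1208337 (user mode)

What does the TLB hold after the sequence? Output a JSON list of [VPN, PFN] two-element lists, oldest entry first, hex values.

Trace:
#0 VA=0x1208337 (w,user):
  L0: frame=0x27 idx=9 entry=0x2A007 [P=1 RW=1 US=1 PS=0]
  L1: frame=0x2A idx=8 entry=0x2C007 [P=1 RW=1 US=1 PS=0]
  ✓ 0x2C337  — 2 lookups

TLB: [["0x1208", "0x2C"]]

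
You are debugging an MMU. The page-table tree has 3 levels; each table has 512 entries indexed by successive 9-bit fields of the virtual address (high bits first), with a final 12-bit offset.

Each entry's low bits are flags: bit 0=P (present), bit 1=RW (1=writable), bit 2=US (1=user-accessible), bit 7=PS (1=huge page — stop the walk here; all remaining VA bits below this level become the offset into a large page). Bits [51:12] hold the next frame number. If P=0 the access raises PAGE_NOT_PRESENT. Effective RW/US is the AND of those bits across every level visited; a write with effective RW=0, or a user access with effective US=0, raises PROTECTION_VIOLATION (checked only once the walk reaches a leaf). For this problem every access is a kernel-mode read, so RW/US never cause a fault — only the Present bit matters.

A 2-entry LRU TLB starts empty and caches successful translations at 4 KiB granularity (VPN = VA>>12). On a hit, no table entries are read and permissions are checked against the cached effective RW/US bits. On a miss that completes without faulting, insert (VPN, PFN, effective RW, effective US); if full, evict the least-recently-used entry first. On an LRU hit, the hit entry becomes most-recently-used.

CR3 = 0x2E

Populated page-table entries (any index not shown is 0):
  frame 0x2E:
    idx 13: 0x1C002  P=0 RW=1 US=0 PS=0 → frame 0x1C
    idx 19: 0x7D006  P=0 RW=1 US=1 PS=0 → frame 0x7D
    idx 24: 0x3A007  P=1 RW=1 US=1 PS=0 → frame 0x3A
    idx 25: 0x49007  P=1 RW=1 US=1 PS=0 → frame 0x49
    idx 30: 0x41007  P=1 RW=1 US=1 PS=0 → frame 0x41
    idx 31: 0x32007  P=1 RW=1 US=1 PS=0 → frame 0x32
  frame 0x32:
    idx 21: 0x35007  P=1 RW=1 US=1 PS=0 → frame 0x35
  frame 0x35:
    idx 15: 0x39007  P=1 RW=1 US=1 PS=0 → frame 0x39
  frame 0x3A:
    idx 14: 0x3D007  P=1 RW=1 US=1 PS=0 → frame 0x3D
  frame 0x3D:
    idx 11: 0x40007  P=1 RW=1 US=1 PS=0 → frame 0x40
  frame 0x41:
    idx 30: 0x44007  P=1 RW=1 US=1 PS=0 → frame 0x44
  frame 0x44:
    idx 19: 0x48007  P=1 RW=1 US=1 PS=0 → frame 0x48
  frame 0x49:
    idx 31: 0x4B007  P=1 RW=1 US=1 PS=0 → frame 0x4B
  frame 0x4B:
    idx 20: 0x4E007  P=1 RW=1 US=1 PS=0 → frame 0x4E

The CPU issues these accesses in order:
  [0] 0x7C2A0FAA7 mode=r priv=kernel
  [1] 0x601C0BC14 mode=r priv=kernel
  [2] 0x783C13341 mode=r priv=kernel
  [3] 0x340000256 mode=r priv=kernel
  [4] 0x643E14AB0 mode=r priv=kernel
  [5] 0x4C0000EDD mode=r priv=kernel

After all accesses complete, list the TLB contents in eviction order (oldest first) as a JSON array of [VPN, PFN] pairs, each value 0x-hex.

Per-access translation:
#0 VA=0x7C2A0FAA7 (r,kernel):
  [0] read 0x2E idx=31: raw=0x32007 flags P=1 W=1 U=1 S=0
  [1] read 0x32 idx=21: raw=0x35007 flags P=1 W=1 U=1 S=0
  [2] read 0x35 idx=15: raw=0x39007 flags P=1 W=1 U=1 S=0
  → PA=0x39AA7  (3 entries read)
#1 VA=0x601C0BC14 (r,kernel):
  [0] read 0x2E idx=24: raw=0x3A007 flags P=1 W=1 U=1 S=0
  [1] read 0x3A idx=14: raw=0x3D007 flags P=1 W=1 U=1 S=0
  [2] read 0x3D idx=11: raw=0x40007 flags P=1 W=1 U=1 S=0
  → PA=0x40C14  (3 entries read)
#2 VA=0x783C13341 (r,kernel):
  [0] read 0x2E idx=30: raw=0x41007 flags P=1 W=1 U=1 S=0
  [1] read 0x41 idx=30: raw=0x44007 flags P=1 W=1 U=1 S=0
  [2] read 0x44 idx=19: raw=0x48007 flags P=1 W=1 U=1 S=0
  → PA=0x48341  (3 entries read)
#3 VA=0x340000256 (r,kernel):
  [0] read 0x2E idx=13: raw=0x1C002 flags P=0 W=1 U=0 S=0
  ✗ PAGE_NOT_PRESENT  [1 reads]
#4 VA=0x643E14AB0 (r,kernel):
  [0] read 0x2E idx=25: raw=0x49007 flags P=1 W=1 U=1 S=0
  [1] read 0x49 idx=31: raw=0x4B007 flags P=1 W=1 U=1 S=0
  [2] read 0x4B idx=20: raw=0x4E007 flags P=1 W=1 U=1 S=0
  → PA=0x4EAB0  (3 entries read)
#5 VA=0x4C0000EDD (r,kernel):
  [0] read 0x2E idx=19: raw=0x7D006 flags P=0 W=1 U=1 S=0
  ✗ PAGE_NOT_PRESENT  [1 reads]

TLB: [["0x783C13", "0x48"], ["0x643E14", "0x4E"]]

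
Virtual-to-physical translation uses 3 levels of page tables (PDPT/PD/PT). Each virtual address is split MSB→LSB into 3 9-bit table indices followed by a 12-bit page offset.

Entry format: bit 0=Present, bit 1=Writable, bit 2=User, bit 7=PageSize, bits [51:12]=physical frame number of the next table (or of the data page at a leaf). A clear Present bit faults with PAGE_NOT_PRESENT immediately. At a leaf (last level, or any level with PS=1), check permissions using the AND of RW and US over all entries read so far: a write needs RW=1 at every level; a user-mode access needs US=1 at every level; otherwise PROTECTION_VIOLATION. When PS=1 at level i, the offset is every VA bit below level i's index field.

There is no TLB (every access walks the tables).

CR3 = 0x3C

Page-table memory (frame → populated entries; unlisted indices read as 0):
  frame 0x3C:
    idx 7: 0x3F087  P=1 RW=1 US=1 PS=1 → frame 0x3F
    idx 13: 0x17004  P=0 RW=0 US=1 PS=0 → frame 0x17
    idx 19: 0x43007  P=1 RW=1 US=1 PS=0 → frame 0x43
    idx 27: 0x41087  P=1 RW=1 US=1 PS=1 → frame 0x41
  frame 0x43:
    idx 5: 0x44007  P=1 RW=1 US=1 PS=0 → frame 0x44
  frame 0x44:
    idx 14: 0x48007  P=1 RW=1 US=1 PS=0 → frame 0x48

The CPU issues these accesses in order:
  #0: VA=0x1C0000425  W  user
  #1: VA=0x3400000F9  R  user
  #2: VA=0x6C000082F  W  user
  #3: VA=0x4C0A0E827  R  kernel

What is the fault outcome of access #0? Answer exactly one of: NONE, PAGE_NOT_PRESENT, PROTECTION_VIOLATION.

Per-access translation:
#0 VA=0x1C0000425 (w,user):
  lvl0: tbl 0x3C, slot 7 ⇒ 0x3F087 (P1/RW1/US1/PS1)
  ⇒ phys 0x3F425 (huge @L0)  [1 reads]
#1 VA=0x3400000F9 (r,user):
  lvl0: tbl 0x3C, slot 13 ⇒ 0x17004 (P0/RW0/US1/PS0)
  → PAGE_NOT_PRESENT  (1 entries read)
#2 VA=0x6C000082F (w,user):
  lvl0: tbl 0x3C, slot 27 ⇒ 0x41087 (P1/RW1/US1/PS1)
  ⇒ phys 0x4182F (huge @L0)  [1 reads]
#3 VA=0x4C0A0E827 (r,kernel):
  lvl0: tbl 0x3C, slot 19 ⇒ 0x43007 (P1/RW1/US1/PS0)
  lvl1: tbl 0x43, slot 5 ⇒ 0x44007 (P1/RW1/US1/PS0)
  lvl2: tbl 0x44, slot 14 ⇒ 0x48007 (P1/RW1/US1/PS0)
  ⇒ phys 0x48827  [3 reads]

Access #0 fault: NONE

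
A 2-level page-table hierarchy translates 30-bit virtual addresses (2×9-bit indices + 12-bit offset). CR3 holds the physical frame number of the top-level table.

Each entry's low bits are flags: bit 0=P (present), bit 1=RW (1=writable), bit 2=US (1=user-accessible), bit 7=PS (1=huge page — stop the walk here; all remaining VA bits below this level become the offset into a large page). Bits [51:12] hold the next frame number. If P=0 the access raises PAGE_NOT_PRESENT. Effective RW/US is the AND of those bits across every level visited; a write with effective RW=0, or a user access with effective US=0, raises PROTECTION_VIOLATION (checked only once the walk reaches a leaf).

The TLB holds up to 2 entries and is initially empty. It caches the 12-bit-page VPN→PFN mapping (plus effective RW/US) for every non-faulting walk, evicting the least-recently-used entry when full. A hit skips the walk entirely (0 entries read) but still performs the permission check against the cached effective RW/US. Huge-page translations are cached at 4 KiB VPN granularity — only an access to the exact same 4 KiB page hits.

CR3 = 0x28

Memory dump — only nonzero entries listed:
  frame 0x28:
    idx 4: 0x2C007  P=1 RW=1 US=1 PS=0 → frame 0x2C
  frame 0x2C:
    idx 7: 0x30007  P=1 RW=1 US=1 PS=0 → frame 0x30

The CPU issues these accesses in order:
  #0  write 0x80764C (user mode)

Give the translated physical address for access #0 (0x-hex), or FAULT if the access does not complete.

Trace:
#0 VA=0x80764C (w,user):
  L0 @0x28[4] → 0x2C007  P=1,RW=1,US=1,PS=0
  L1 @0x2C[7] → 0x30007  P=1,RW=1,US=1,PS=0
  ✓ 0x3064C  — 2 lookups

Access #0 PA: 0x3064C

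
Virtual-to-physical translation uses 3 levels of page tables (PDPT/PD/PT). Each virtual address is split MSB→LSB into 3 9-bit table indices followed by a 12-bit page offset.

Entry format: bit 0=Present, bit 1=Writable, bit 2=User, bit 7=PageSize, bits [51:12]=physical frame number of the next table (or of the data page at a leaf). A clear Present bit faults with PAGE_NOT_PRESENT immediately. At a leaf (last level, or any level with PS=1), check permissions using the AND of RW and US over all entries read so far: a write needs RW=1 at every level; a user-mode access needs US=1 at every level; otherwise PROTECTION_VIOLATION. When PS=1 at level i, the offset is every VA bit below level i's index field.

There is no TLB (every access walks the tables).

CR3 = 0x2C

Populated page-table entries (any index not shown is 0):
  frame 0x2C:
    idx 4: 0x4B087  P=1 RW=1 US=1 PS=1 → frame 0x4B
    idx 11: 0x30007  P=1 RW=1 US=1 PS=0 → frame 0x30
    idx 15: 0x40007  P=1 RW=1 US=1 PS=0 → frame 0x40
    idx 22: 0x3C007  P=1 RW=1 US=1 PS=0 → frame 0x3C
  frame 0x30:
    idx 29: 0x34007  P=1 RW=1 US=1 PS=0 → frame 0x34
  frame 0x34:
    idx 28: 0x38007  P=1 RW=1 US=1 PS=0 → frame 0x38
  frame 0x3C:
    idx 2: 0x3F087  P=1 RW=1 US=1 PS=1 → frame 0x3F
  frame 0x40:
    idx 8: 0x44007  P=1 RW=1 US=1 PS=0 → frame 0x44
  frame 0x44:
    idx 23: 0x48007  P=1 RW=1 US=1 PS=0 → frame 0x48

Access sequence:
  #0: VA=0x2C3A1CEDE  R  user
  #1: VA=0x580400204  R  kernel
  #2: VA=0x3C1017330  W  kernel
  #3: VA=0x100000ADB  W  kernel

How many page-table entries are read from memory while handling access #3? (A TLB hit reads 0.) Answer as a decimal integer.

Trace:
#0 VA=0x2C3A1CEDE (r,user):
  L0 @0x2C[11] → 0x30007  P=1,RW=1,US=1,PS=0
  L1 @0x30[29] → 0x34007  P=1,RW=1,US=1,PS=0
  L2 @0x34[28] → 0x38007  P=1,RW=1,US=1,PS=0
  ✓ 0x38EDE  — 3 lookups
#1 VA=0x580400204 (r,kernel):
  L0 @0x2C[22] → 0x3C007  P=1,RW=1,US=1,PS=0
  L1 @0x3C[2] → 0x3F087  P=1,RW=1,US=1,PS=1
  ✓ 0x3F204 (huge @L1)  — 2 lookups
#2 VA=0x3C1017330 (w,kernel):
  L0 @0x2C[15] → 0x40007  P=1,RW=1,US=1,PS=0
  L1 @0x40[8] → 0x44007  P=1,RW=1,US=1,PS=0
  L2 @0x44[23] → 0x48007  P=1,RW=1,US=1,PS=0
  ✓ 0x48330  — 3 lookups
#3 VA=0x100000ADB (w,kernel):
  L0 @0x2C[4] → 0x4B087  P=1,RW=1,US=1,PS=1
  ✓ 0x4BADB (huge @L0)  — 1 lookups

Entries read for #3: 1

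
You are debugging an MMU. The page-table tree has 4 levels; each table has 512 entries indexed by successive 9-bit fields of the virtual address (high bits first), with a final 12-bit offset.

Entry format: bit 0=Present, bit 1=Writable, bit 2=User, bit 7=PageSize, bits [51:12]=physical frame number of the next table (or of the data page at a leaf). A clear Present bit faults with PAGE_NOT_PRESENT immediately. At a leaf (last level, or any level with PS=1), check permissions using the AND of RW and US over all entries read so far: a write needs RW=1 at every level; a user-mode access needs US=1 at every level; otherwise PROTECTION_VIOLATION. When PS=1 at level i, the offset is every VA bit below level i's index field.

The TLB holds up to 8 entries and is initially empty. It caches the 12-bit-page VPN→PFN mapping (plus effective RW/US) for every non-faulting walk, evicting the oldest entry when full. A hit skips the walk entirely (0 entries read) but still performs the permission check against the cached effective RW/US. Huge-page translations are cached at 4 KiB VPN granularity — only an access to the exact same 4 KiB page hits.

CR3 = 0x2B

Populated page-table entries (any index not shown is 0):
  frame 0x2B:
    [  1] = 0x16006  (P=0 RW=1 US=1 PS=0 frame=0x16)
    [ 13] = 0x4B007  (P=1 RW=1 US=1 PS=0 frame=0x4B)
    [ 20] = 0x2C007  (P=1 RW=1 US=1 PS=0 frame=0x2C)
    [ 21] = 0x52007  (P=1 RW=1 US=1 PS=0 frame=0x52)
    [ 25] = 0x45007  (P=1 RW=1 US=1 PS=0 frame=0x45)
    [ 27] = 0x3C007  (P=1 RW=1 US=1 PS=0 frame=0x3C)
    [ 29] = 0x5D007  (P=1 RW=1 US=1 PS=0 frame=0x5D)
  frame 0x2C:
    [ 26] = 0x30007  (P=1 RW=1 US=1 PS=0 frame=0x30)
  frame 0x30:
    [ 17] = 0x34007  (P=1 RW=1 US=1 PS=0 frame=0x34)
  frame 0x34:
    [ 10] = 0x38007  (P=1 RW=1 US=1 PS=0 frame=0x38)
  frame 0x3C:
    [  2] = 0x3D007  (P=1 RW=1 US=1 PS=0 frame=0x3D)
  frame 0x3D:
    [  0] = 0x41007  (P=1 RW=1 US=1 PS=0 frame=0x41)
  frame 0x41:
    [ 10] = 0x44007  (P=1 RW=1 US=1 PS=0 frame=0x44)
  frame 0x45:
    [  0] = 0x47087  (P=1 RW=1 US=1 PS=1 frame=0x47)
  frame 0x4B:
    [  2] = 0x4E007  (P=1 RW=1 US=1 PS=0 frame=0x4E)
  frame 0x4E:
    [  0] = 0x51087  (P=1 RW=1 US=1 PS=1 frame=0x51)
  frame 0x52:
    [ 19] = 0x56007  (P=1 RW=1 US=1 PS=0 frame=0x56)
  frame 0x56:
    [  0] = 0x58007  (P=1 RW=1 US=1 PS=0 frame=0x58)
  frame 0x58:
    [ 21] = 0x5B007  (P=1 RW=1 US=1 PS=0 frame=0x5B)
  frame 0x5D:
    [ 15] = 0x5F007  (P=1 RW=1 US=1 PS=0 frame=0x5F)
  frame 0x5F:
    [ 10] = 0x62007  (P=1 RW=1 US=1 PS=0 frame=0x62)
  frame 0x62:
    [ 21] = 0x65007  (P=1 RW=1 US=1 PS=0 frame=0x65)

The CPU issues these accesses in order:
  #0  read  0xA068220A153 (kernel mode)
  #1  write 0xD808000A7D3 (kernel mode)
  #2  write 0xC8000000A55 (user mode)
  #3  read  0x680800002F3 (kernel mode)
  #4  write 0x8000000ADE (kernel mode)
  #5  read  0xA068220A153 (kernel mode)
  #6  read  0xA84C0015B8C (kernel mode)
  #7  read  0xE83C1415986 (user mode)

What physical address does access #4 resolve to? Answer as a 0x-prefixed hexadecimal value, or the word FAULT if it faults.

Trace:
#0 VA=0xA068220A153 (r,kernel):
  [0] read 0x2B idx=20: raw=0x2C007 flags P=1 W=1 U=1 S=0
  [1] read 0x2C idx=26: raw=0x30007 flags P=1 W=1 U=1 S=0
  [2] read 0x30 idx=17: raw=0x34007 flags P=1 W=1 U=1 S=0
  [3] read 0x34 idx=10: raw=0x38007 flags P=1 W=1 U=1 S=0
  → PA=0x38153  (4 entries read)
#1 VA=0xD808000A7D3 (w,kernel):
  [0] read 0x2B idx=27: raw=0x3C007 flags P=1 W=1 U=1 S=0
  [1] read 0x3C idx=2: raw=0x3D007 flags P=1 W=1 U=1 S=0
  [2] read 0x3D idx=0: raw=0x41007 flags P=1 W=1 U=1 S=0
  [3] read 0x41 idx=10: raw=0x44007 flags P=1 W=1 U=1 S=0
  → PA=0x447D3  (4 entries read)
#2 VA=0xC8000000A55 (w,user):
  [0] read 0x2B idx=25: raw=0x45007 flags P=1 W=1 U=1 S=0
  [1] read 0x45 idx=0: raw=0x47087 flags P=1 W=1 U=1 S=1
  → PA=0x47A55 (huge @L1)  (2 entries read)
#3 VA=0x680800002F3 (r,kernel):
  [0] read 0x2B idx=13: raw=0x4B007 flags P=1 W=1 U=1 S=0
  [1] read 0x4B idx=2: raw=0x4E007 flags P=1 W=1 U=1 S=0
  [2] read 0x4E idx=0: raw=0x51087 flags P=1 W=1 U=1 S=1
  → PA=0x512F3 (huge @L2)  (3 entries read)
#4 VA=0x8000000ADE (w,kernel):
  [0] read 0x2B idx=1: raw=0x16006 flags P=0 W=1 U=1 S=0
  → PAGE_NOT_PRESENT  (1 entries read)
#5 VA=0xA068220A153 (r,kernel):
  TLB hit vpn=0xA068220A → PA=0x38153
#6 VA=0xA84C0015B8C (r,kernel):
  [0] read 0x2B idx=21: raw=0x52007 flags P=1 W=1 U=1 S=0
  [1] read 0x52 idx=19: raw=0x56007 flags P=1 W=1 U=1 S=0
  [2] read 0x56 idx=0: raw=0x58007 flags P=1 W=1 U=1 S=0
  [3] read 0x58 idx=21: raw=0x5B007 flags P=1 W=1 U=1 S=0
  → PA=0x5BB8C  (4 entries read)
#7 VA=0xE83C1415986 (r,user):
  [0] read 0x2B idx=29: raw=0x5D007 flags P=1 W=1 U=1 S=0
  [1] read 0x5D idx=15: raw=0x5F007 flags P=1 W=1 U=1 S=0
  [2] read 0x5F idx=10: raw=0x62007 flags P=1 W=1 U=1 S=0
  [3] read 0x62 idx=21: raw=0x65007 flags P=1 W=1 U=1 S=0
  → PA=0x65986  (4 entries read)

Access #4 PA: FAULT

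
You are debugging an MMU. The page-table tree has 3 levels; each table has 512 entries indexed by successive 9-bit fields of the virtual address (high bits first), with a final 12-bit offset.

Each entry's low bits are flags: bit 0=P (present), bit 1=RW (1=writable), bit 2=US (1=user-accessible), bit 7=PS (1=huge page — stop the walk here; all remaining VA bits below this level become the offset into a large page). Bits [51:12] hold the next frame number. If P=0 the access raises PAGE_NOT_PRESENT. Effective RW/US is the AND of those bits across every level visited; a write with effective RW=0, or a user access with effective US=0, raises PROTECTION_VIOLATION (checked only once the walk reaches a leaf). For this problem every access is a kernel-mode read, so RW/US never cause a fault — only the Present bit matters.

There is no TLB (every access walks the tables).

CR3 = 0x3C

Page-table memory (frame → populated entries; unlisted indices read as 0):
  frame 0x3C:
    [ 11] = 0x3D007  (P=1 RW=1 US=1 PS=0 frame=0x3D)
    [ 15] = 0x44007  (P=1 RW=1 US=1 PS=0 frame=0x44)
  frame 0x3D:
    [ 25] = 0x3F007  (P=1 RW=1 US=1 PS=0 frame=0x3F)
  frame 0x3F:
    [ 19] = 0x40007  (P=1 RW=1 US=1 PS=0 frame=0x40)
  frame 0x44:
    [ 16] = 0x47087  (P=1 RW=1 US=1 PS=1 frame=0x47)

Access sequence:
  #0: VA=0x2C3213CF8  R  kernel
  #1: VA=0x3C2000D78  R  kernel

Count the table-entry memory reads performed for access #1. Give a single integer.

Per-access translation:
#0 VA=0x2C3213CF8 (r,kernel):
  L0 @0x3C[11] → 0x3D007  P=1,RW=1,US=1,PS=0
  L1 @0x3D[25] → 0x3F007  P=1,RW=1,US=1,PS=0
  L2 @0x3F[19] → 0x40007  P=1,RW=1,US=1,PS=0
  → PA=0x40CF8  (3 entries read)
#1 VA=0x3C2000D78 (r,kernel):
  L0 @0x3C[15] → 0x44007  P=1,RW=1,US=1,PS=0
  L1 @0x44[16] → 0x47087  P=1,RW=1,US=1,PS=1
  → PA=0x47D78 (huge @L1)  (2 entries read)

Entries read for #1: 2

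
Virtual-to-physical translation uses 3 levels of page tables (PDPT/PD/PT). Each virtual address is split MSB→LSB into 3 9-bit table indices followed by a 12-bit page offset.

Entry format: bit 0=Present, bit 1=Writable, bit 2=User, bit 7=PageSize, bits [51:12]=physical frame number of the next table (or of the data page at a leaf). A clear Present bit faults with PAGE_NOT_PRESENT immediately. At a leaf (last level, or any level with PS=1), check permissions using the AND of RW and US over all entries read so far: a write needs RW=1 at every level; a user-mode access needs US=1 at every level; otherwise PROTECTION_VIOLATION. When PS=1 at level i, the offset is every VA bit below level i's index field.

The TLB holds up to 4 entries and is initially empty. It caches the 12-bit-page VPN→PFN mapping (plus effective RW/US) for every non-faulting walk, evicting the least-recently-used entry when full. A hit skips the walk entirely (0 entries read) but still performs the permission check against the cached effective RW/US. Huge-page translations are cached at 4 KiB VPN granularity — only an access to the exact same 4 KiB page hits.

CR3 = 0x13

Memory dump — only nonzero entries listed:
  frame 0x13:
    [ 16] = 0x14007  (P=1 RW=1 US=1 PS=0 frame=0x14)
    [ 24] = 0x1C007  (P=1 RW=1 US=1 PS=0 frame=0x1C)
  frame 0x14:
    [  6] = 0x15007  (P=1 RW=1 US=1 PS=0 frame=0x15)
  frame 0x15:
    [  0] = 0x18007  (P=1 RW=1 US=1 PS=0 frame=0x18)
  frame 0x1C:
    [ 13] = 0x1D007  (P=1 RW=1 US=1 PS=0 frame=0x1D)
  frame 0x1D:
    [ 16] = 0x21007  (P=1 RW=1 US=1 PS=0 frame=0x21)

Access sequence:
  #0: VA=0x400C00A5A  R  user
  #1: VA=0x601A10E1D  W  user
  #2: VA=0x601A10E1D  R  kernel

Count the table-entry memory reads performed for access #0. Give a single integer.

Walk each access:
#0 VA=0x400C00A5A (r,user):
  L0 @0x13[16] → 0x14007  P=1,RW=1,US=1,PS=0
  L1 @0x14[6] → 0x15007  P=1,RW=1,US=1,PS=0
  L2 @0x15[0] → 0x18007  P=1,RW=1,US=1,PS=0
  → PA=0x18A5A  (3 entries read)
#1 VA=0x601A10E1D (w,user):
  L0 @0x13[24] → 0x1C007  P=1,RW=1,US=1,PS=0
  L1 @0x1C[13] → 0x1D007  P=1,RW=1,US=1,PS=0
  L2 @0x1D[16] → 0x21007  P=1,RW=1,US=1,PS=0
  → PA=0x21E1D  (3 entries read)
#2 VA=0x601A10E1D (r,kernel):
  TLB hit vpn=0x601A10 → PA=0x21E1D

Entries read for #0: 3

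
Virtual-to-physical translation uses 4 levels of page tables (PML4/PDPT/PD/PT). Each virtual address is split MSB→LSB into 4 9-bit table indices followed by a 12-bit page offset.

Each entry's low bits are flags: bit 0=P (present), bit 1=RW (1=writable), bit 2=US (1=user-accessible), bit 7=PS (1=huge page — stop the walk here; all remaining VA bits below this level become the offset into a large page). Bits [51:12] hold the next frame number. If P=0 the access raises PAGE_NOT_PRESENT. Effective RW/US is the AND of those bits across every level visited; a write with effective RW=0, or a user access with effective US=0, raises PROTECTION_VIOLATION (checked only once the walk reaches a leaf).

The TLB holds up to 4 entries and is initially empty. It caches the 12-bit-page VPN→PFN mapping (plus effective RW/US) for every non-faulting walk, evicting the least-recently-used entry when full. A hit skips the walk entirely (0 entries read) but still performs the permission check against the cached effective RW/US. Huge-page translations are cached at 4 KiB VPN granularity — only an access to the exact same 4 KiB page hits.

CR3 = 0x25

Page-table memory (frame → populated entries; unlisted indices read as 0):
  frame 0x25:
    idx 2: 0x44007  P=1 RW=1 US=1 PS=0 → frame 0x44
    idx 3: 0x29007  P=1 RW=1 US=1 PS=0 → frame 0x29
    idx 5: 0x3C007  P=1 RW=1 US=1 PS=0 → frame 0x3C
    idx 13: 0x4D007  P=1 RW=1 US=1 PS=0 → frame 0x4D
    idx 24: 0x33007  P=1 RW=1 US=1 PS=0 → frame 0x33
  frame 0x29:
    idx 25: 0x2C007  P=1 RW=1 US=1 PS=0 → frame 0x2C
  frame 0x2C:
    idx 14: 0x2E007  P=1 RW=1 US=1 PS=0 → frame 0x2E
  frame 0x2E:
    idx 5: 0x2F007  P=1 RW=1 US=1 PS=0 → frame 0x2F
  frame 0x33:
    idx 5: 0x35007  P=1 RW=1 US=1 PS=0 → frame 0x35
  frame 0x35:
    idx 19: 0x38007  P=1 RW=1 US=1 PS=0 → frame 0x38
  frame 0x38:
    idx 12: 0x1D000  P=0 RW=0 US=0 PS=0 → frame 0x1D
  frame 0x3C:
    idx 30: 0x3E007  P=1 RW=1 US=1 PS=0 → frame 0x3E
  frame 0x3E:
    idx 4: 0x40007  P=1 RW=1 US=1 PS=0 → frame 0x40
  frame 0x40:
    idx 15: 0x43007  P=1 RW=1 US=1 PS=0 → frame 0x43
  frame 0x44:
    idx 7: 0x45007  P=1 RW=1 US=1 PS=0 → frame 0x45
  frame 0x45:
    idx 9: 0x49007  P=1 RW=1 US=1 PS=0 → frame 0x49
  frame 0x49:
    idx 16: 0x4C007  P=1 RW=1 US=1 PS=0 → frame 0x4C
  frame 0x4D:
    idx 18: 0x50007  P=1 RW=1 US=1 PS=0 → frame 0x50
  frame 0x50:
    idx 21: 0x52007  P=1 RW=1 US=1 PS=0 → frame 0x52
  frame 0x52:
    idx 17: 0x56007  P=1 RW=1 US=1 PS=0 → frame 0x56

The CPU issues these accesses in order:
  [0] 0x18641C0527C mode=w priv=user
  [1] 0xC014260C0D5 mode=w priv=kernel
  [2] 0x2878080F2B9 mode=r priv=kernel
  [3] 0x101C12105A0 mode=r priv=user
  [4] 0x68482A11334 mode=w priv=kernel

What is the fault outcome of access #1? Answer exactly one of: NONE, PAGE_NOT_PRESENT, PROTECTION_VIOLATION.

Trace:
#0 VA=0x18641C0527C (w,user):
  [0] read 0x25 idx=3: raw=0x29007 flags P=1 W=1 U=1 S=0
  [1] read 0x29 idx=25: raw=0x2C007 flags P=1 W=1 U=1 S=0
  [2] read 0x2C idx=14: raw=0x2E007 flags P=1 W=1 U=1 S=0
  [3] read 0x2E idx=5: raw=0x2F007 flags P=1 W=1 U=1 S=0
  → PA=0x2F27C  (4 entries read)
#1 VA=0xC014260C0D5 (w,kernel):
  [0] read 0x25 idx=24: raw=0x33007 flags P=1 W=1 U=1 S=0
  [1] read 0x33 idx=5: raw=0x35007 flags P=1 W=1 U=1 S=0
  [2] read 0x35 idx=19: raw=0x38007 flags P=1 W=1 U=1 S=0
  [3] read 0x38 idx=12: raw=0x1D000 flags P=0 W=0 U=0 S=0
  ✗ PAGE_NOT_PRESENT  [4 reads]
#2 VA=0x2878080F2B9 (r,kernel):
  [0] read 0x25 idx=5: raw=0x3C007 flags P=1 W=1 U=1 S=0
  [1] read 0x3C idx=30: raw=0x3E007 flags P=1 W=1 U=1 S=0
  [2] read 0x3E idx=4: raw=0x40007 flags P=1 W=1 U=1 S=0
  [3] read 0x40 idx=15: raw=0x43007 flags P=1 W=1 U=1 S=0
  → PA=0x432B9  (4 entries read)
#3 VA=0x101C12105A0 (r,user):
  [0] read 0x25 idx=2: raw=0x44007 flags P=1 W=1 U=1 S=0
  [1] read 0x44 idx=7: raw=0x45007 flags P=1 W=1 U=1 S=0
  [2] read 0x45 idx=9: raw=0x49007 flags P=1 W=1 U=1 S=0
  [3] read 0x49 idx=16: raw=0x4C007 flags P=1 W=1 U=1 S=0
  → PA=0x4C5A0  (4 entries read)
#4 VA=0x68482A11334 (w,kernel):
  [0] read 0x25 idx=13: raw=0x4D007 flags P=1 W=1 U=1 S=0
  [1] read 0x4D idx=18: raw=0x50007 flags P=1 W=1 U=1 S=0
  [2] read 0x50 idx=21: raw=0x52007 flags P=1 W=1 U=1 S=0
  [3] read 0x52 idx=17: raw=0x56007 flags P=1 W=1 U=1 S=0
  → PA=0x56334  (4 entries read)

Access #1 fault: PAGE_NOT_PRESENT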